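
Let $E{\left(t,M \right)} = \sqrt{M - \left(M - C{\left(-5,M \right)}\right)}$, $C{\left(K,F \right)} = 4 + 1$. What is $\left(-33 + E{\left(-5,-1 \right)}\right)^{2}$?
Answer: $\left(33 - \sqrt{5}\right)^{2} \approx 946.42$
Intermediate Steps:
$C{\left(K,F \right)} = 5$
$E{\left(t,M \right)} = \sqrt{5}$ ($E{\left(t,M \right)} = \sqrt{M - \left(-5 + M\right)} = \sqrt{5}$)
$\left(-33 + E{\left(-5,-1 \right)}\right)^{2} = \left(-33 + \sqrt{5}\right)^{2}$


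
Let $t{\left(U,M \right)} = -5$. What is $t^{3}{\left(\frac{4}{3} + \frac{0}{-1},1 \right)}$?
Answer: $-125$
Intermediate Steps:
$t^{3}{\left(\frac{4}{3} + \frac{0}{-1},1 \right)} = \left(-5\right)^{3} = -125$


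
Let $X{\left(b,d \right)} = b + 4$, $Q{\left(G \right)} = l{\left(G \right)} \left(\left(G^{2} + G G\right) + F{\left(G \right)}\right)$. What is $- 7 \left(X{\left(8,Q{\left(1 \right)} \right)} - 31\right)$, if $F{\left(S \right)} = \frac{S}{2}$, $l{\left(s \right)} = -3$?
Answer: $133$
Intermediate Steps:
$F{\left(S \right)} = \frac{S}{2}$ ($F{\left(S \right)} = S \frac{1}{2} = \frac{S}{2}$)
$Q{\left(G \right)} = - 6 G^{2} - \frac{3 G}{2}$ ($Q{\left(G \right)} = - 3 \left(\left(G^{2} + G G\right) + \frac{G}{2}\right) = - 3 \left(\left(G^{2} + G^{2}\right) + \frac{G}{2}\right) = - 3 \left(2 G^{2} + \frac{G}{2}\right) = - 3 \left(\frac{G}{2} + 2 G^{2}\right) = - 6 G^{2} - \frac{3 G}{2}$)
$X{\left(b,d \right)} = 4 + b$
$- 7 \left(X{\left(8,Q{\left(1 \right)} \right)} - 31\right) = - 7 \left(\left(4 + 8\right) - 31\right) = - 7 \left(12 - 31\right) = \left(-7\right) \left(-19\right) = 133$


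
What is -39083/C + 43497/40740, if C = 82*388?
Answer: -178987/1113560 ≈ -0.16073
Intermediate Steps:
C = 31816
-39083/C + 43497/40740 = -39083/31816 + 43497/40740 = -39083*1/31816 + 43497*(1/40740) = -39083/31816 + 14499/13580 = -178987/1113560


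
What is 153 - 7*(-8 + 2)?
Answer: 195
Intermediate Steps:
153 - 7*(-8 + 2) = 153 - 7*(-6) = 153 + 42 = 195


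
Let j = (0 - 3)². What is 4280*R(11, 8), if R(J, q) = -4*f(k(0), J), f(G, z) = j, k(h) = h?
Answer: -154080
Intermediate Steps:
j = 9 (j = (-3)² = 9)
f(G, z) = 9
R(J, q) = -36 (R(J, q) = -4*9 = -36)
4280*R(11, 8) = 4280*(-36) = -154080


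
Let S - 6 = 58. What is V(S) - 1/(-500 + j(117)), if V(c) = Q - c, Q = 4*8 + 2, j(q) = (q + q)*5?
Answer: -20101/670 ≈ -30.001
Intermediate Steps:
S = 64 (S = 6 + 58 = 64)
j(q) = 10*q (j(q) = (2*q)*5 = 10*q)
Q = 34 (Q = 32 + 2 = 34)
V(c) = 34 - c
V(S) - 1/(-500 + j(117)) = (34 - 1*64) - 1/(-500 + 10*117) = (34 - 64) - 1/(-500 + 1170) = -30 - 1/670 = -20101/670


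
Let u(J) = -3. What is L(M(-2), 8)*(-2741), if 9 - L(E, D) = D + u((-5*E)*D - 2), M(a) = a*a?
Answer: -10964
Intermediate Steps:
M(a) = a**2
L(E, D) = 12 - D (L(E, D) = 9 - (D - 3) = 9 - (-3 + D) = 9 + (3 - D) = 12 - D)
L(M(-2), 8)*(-2741) = (12 - 1*8)*(-2741) = (12 - 8)*(-2741) = 4*(-2741) = -10964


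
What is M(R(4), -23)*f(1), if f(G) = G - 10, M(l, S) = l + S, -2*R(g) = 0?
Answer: 207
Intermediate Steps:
R(g) = 0 (R(g) = -½*0 = 0)
M(l, S) = S + l
f(G) = -10 + G
M(R(4), -23)*f(1) = (-23 + 0)*(-10 + 1) = -23*(-9) = 207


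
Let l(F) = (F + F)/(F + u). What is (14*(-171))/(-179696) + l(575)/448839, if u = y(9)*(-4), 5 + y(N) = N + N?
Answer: 281090453209/21091170824856 ≈ 0.013327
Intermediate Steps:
y(N) = -5 + 2*N (y(N) = -5 + (N + N) = -5 + 2*N)
u = -52 (u = (-5 + 2*9)*(-4) = (-5 + 18)*(-4) = 13*(-4) = -52)
l(F) = 2*F/(-52 + F) (l(F) = (F + F)/(F - 52) = (2*F)/(-52 + F) = 2*F/(-52 + F))
(14*(-171))/(-179696) + l(575)/448839 = (14*(-171))/(-179696) + (2*575/(-52 + 575))/448839 = -2394*(-1/179696) + (2*575/523)*(1/448839) = 1197/89848 + (2*575*(1/523))*(1/448839) = 1197/89848 + (1150/523)*(1/448839) = 1197/89848 + 1150/234742797 = 281090453209/21091170824856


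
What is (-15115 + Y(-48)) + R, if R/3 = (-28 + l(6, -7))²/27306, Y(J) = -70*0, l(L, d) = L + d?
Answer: -137575889/9102 ≈ -15115.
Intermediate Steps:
Y(J) = 0
R = 841/9102 (R = 3*((-28 + (6 - 7))²/27306) = 3*((-28 - 1)²*(1/27306)) = 3*((-29)²*(1/27306)) = 3*(841*(1/27306)) = 3*(841/27306) = 841/9102 ≈ 0.092397)
(-15115 + Y(-48)) + R = (-15115 + 0) + 841/9102 = -15115 + 841/9102 = -137575889/9102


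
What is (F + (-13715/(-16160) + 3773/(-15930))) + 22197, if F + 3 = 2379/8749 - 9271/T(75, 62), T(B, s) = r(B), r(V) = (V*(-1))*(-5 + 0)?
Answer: 9602427881614739/433123956000 ≈ 22170.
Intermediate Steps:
r(V) = 5*V (r(V) = -V*(-5) = 5*V)
T(B, s) = 5*B
F = -6927883/252375 (F = -3 + (2379/8749 - 9271/(5*75)) = -3 + (2379*(1/8749) - 9271/375) = -3 + (183/673 - 9271*1/375) = -3 + (183/673 - 9271/375) = -3 - 6170758/252375 = -6927883/252375 ≈ -27.451)
(F + (-13715/(-16160) + 3773/(-15930))) + 22197 = (-6927883/252375 + (-13715/(-16160) + 3773/(-15930))) + 22197 = (-6927883/252375 + (-13715*(-1/16160) + 3773*(-1/15930))) + 22197 = (-6927883/252375 + (2743/3232 - 3773/15930)) + 22197 = (-6927883/252375 + 15750827/25742880) + 22197 = -11624569717261/433123956000 + 22197 = 9602427881614739/433123956000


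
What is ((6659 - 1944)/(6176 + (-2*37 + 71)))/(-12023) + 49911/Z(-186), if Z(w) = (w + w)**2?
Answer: 1234547023103/3423526935312 ≈ 0.36061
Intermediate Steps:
Z(w) = 4*w**2 (Z(w) = (2*w)**2 = 4*w**2)
((6659 - 1944)/(6176 + (-2*37 + 71)))/(-12023) + 49911/Z(-186) = ((6659 - 1944)/(6176 + (-2*37 + 71)))/(-12023) + 49911/((4*(-186)**2)) = (4715/(6176 + (-74 + 71)))*(-1/12023) + 49911/((4*34596)) = (4715/(6176 - 3))*(-1/12023) + 49911/138384 = (4715/6173)*(-1/12023) + 49911*(1/138384) = (4715*(1/6173))*(-1/12023) + 16637/46128 = (4715/6173)*(-1/12023) + 16637/46128 = -4715/74217979 + 16637/46128 = 1234547023103/3423526935312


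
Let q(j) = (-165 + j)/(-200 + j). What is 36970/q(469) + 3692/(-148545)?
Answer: 738634252241/22578840 ≈ 32714.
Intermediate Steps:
q(j) = (-165 + j)/(-200 + j)
36970/q(469) + 3692/(-148545) = 36970/(((-165 + 469)/(-200 + 469))) + 3692/(-148545) = 36970/((304/269)) + 3692*(-1/148545) = 36970/(((1/269)*304)) - 3692/148545 = 36970/(304/269) - 3692/148545 = 36970*(269/304) - 3692/148545 = 4972465/152 - 3692/148545 = 738634252241/22578840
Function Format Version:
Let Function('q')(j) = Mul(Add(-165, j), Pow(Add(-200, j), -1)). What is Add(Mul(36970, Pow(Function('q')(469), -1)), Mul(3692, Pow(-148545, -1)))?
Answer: Rational(738634252241, 22578840) ≈ 32714.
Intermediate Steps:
Function('q')(j) = Mul(Pow(Add(-200, j), -1), Add(-165, j))
Add(Mul(36970, Pow(Function('q')(469), -1)), Mul(3692, Pow(-148545, -1))) = Add(Mul(36970, Pow(Mul(Pow(Add(-200, 469), -1), Add(-165, 469)), -1)), Mul(3692, Pow(-148545, -1))) = Add(Mul(36970, Pow(Mul(Pow(269, -1), 304), -1)), Mul(3692, Rational(-1, 148545))) = Add(Mul(36970, Pow(Mul(Rational(1, 269), 304), -1)), Rational(-3692, 148545)) = Add(Mul(36970, Pow(Rational(304, 269), -1)), Rational(-3692, 148545)) = Add(Mul(36970, Rational(269, 304)), Rational(-3692, 148545)) = Add(Rational(4972465, 152), Rational(-3692, 148545)) = Rational(738634252241, 22578840)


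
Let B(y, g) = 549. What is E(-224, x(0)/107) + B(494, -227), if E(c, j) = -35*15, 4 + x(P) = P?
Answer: 24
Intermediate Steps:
x(P) = -4 + P
E(c, j) = -525
E(-224, x(0)/107) + B(494, -227) = -525 + 549 = 24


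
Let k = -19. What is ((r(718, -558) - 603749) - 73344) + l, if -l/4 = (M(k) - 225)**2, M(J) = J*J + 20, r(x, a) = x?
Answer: -773719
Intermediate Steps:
M(J) = 20 + J**2 (M(J) = J**2 + 20 = 20 + J**2)
l = -97344 (l = -4*((20 + (-19)**2) - 225)**2 = -4*((20 + 361) - 225)**2 = -4*(381 - 225)**2 = -4*156**2 = -4*24336 = -97344)
((r(718, -558) - 603749) - 73344) + l = ((718 - 603749) - 73344) - 97344 = (-603031 - 73344) - 97344 = -676375 - 97344 = -773719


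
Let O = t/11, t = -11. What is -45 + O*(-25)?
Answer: -20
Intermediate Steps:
O = -1 (O = -11/11 = -11*1/11 = -1)
-45 + O*(-25) = -45 - 1*(-25) = -45 + 25 = -20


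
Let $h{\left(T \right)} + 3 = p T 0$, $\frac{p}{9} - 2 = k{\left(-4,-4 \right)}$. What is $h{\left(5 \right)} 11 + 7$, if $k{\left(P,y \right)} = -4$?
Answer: $-26$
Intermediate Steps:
$p = -18$ ($p = 18 + 9 \left(-4\right) = 18 - 36 = -18$)
$h{\left(T \right)} = -3$ ($h{\left(T \right)} = -3 + - 18 T 0 = -3 + 0 = -3$)
$h{\left(5 \right)} 11 + 7 = \left(-3\right) 11 + 7 = -33 + 7 = -26$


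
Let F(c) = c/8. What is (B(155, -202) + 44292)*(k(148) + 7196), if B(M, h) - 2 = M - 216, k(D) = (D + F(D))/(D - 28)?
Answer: 25468963303/80 ≈ 3.1836e+8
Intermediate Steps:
F(c) = c/8 (F(c) = c*(⅛) = c/8)
k(D) = 9*D/(8*(-28 + D)) (k(D) = (D + D/8)/(D - 28) = (9*D/8)/(-28 + D) = 9*D/(8*(-28 + D)))
B(M, h) = -214 + M (B(M, h) = 2 + (M - 216) = 2 + (-216 + M) = -214 + M)
(B(155, -202) + 44292)*(k(148) + 7196) = ((-214 + 155) + 44292)*((9/8)*148/(-28 + 148) + 7196) = (-59 + 44292)*((9/8)*148/120 + 7196) = 44233*((9/8)*148*(1/120) + 7196) = 44233*(111/80 + 7196) = 44233*(575791/80) = 25468963303/80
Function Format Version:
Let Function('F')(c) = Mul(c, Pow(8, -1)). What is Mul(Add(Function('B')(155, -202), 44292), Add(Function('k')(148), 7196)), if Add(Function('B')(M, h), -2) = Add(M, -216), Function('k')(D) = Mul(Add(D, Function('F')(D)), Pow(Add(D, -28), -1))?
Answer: Rational(25468963303, 80) ≈ 3.1836e+8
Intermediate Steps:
Function('F')(c) = Mul(Rational(1, 8), c) (Function('F')(c) = Mul(c, Rational(1, 8)) = Mul(Rational(1, 8), c))
Function('k')(D) = Mul(Rational(9, 8), D, Pow(Add(-28, D), -1)) (Function('k')(D) = Mul(Add(D, Mul(Rational(1, 8), D)), Pow(Add(D, -28), -1)) = Mul(Mul(Rational(9, 8), D), Pow(Add(-28, D), -1)) = Mul(Rational(9, 8), D, Pow(Add(-28, D), -1)))
Function('B')(M, h) = Add(-214, M) (Function('B')(M, h) = Add(2, Add(M, -216)) = Add(2, Add(-216, M)) = Add(-214, M))
Mul(Add(Function('B')(155, -202), 44292), Add(Function('k')(148), 7196)) = Mul(Add(Add(-214, 155), 44292), Add(Mul(Rational(9, 8), 148, Pow(Add(-28, 148), -1)), 7196)) = Mul(Add(-59, 44292), Add(Mul(Rational(9, 8), 148, Pow(120, -1)), 7196)) = Mul(44233, Add(Mul(Rational(9, 8), 148, Rational(1, 120)), 7196)) = Mul(44233, Add(Rational(111, 80), 7196)) = Mul(44233, Rational(575791, 80)) = Rational(25468963303, 80)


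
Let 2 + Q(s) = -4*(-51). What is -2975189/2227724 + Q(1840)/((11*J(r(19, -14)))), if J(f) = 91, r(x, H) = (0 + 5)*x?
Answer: -2528163941/2229951724 ≈ -1.1337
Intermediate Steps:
r(x, H) = 5*x
Q(s) = 202 (Q(s) = -2 - 4*(-51) = -2 + 204 = 202)
-2975189/2227724 + Q(1840)/((11*J(r(19, -14)))) = -2975189/2227724 + 202/((11*91)) = -2975189*1/2227724 + 202/1001 = -2975189/2227724 + 202*(1/1001) = -2975189/2227724 + 202/1001 = -2528163941/2229951724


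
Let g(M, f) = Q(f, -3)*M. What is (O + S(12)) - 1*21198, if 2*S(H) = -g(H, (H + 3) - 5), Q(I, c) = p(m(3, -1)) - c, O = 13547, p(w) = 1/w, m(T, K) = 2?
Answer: -7672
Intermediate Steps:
Q(I, c) = 1/2 - c
g(M, f) = 7*M/2 (g(M, f) = (1/2 - 1*(-3))*M = (1/2 + 3)*M = 7*M/2)
S(H) = -7*H/4 (S(H) = (-7*H/2)/2 = -7*H/4)
(O + S(12)) - 1*21198 = (13547 - 7/4*12) - 1*21198 = (13547 - 21) - 21198 = 13526 - 21198 = -7672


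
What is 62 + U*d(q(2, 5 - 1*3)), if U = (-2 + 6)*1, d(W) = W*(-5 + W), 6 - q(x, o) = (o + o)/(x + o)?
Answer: 62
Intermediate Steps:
q(x, o) = 6 - 2*o/(o + x) (q(x, o) = 6 - (o + o)/(x + o) = 6 - 2*o/(o + x))
U = 4 (U = 4*1 = 4)
62 + U*d(q(2, 5 - 1*3)) = 62 + 4*((2*(2*(5 - 1*3) + 3*2)/((5 - 1*3) + 2))*(-5 + 2*(2*(5 - 1*3) + 3*2)/((5 - 1*3) + 2))) = 62 + 4*((2*(2*(5 - 3) + 6)/((5 - 3) + 2))*(-5 + 2*(2*(5 - 3) + 6)/((5 - 3) + 2))) = 62 + 4*((2*(2*2 + 6)/(2 + 2))*(-5 + 2*(2*2 + 6)/(2 + 2))) = 62 + 4*((2*(4 + 6)/4)*(-5 + 2*(4 + 6)/4)) = 62 + 4*((2*(1/4)*10)*(-5 + 2*(1/4)*10)) = 62 + 4*(5*(-5 + 5)) = 62 + 4*(5*0) = 62 + 4*0 = 62 + 0 = 62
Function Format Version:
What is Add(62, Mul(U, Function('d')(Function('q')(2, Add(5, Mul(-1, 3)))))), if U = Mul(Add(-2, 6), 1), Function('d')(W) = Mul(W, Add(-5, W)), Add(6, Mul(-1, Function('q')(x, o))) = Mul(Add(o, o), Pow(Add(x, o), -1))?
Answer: 62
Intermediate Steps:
Function('q')(x, o) = Add(6, Mul(-2, o, Pow(Add(o, x), -1))) (Function('q')(x, o) = Add(6, Mul(-1, Mul(Add(o, o), Pow(Add(x, o), -1)))) = Add(6, Mul(-1, Mul(Mul(2, o), Pow(Add(o, x), -1)))) = Add(6, Mul(-1, Mul(2, o, Pow(Add(o, x), -1)))) = Add(6, Mul(-2, o, Pow(Add(o, x), -1))))
U = 4 (U = Mul(4, 1) = 4)
Add(62, Mul(U, Function('d')(Function('q')(2, Add(5, Mul(-1, 3)))))) = Add(62, Mul(4, Mul(Mul(2, Pow(Add(Add(5, Mul(-1, 3)), 2), -1), Add(Mul(2, Add(5, Mul(-1, 3))), Mul(3, 2))), Add(-5, Mul(2, Pow(Add(Add(5, Mul(-1, 3)), 2), -1), Add(Mul(2, Add(5, Mul(-1, 3))), Mul(3, 2))))))) = Add(62, Mul(4, Mul(Mul(2, Pow(Add(Add(5, -3), 2), -1), Add(Mul(2, Add(5, -3)), 6)), Add(-5, Mul(2, Pow(Add(Add(5, -3), 2), -1), Add(Mul(2, Add(5, -3)), 6)))))) = Add(62, Mul(4, Mul(Mul(2, Pow(Add(2, 2), -1), Add(Mul(2, 2), 6)), Add(-5, Mul(2, Pow(Add(2, 2), -1), Add(Mul(2, 2), 6)))))) = Add(62, Mul(4, Mul(Mul(2, Pow(4, -1), Add(4, 6)), Add(-5, Mul(2, Pow(4, -1), Add(4, 6)))))) = Add(62, Mul(4, Mul(Mul(2, Rational(1, 4), 10), Add(-5, Mul(2, Rational(1, 4), 10))))) = Add(62, Mul(4, Mul(5, Add(-5, 5)))) = Add(62, Mul(4, Mul(5, 0))) = Add(62, Mul(4, 0)) = Add(62, 0) = 62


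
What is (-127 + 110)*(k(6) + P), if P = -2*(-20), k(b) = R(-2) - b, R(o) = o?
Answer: -544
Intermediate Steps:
k(b) = -2 - b
P = 40
(-127 + 110)*(k(6) + P) = (-127 + 110)*((-2 - 1*6) + 40) = -17*((-2 - 6) + 40) = -17*(-8 + 40) = -17*32 = -544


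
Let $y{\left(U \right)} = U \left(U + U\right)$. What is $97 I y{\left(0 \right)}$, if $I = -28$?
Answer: $0$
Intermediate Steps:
$y{\left(U \right)} = 2 U^{2}$ ($y{\left(U \right)} = U 2 U = 2 U^{2}$)
$97 I y{\left(0 \right)} = 97 \left(-28\right) 2 \cdot 0^{2} = - 2716 \cdot 2 \cdot 0 = \left(-2716\right) 0 = 0$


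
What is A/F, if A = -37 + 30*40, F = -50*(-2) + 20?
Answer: 1163/120 ≈ 9.6917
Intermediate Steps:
F = 120 (F = 100 + 20 = 120)
A = 1163 (A = -37 + 1200 = 1163)
A/F = 1163/120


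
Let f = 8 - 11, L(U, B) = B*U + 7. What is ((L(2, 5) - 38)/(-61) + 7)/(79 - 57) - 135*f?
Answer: 271979/671 ≈ 405.33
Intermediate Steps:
L(U, B) = 7 + B*U
f = -3
((L(2, 5) - 38)/(-61) + 7)/(79 - 57) - 135*f = (((7 + 5*2) - 38)/(-61) + 7)/(79 - 57) - 135*(-3) = (((7 + 10) - 38)*(-1/61) + 7)/22 + 405 = ((17 - 38)*(-1/61) + 7)*(1/22) + 405 = (-21*(-1/61) + 7)*(1/22) + 405 = (21/61 + 7)*(1/22) + 405 = (448/61)*(1/22) + 405 = 224/671 + 405 = 271979/671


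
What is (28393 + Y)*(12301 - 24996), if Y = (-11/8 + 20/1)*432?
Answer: -462593105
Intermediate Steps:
Y = 8046 (Y = (-11*⅛ + 20*1)*432 = (-11/8 + 20)*432 = (149/8)*432 = 8046)
(28393 + Y)*(12301 - 24996) = (28393 + 8046)*(12301 - 24996) = 36439*(-12695) = -462593105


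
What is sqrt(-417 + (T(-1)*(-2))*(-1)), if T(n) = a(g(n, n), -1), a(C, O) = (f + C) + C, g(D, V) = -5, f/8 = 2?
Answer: 9*I*sqrt(5) ≈ 20.125*I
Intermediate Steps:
f = 16 (f = 8*2 = 16)
a(C, O) = 16 + 2*C (a(C, O) = (16 + C) + C = 16 + 2*C)
T(n) = 6 (T(n) = 16 + 2*(-5) = 16 - 10 = 6)
sqrt(-417 + (T(-1)*(-2))*(-1)) = sqrt(-417 + (6*(-2))*(-1)) = sqrt(-417 - 12*(-1)) = sqrt(-417 + 12) = sqrt(-405) = 9*I*sqrt(5)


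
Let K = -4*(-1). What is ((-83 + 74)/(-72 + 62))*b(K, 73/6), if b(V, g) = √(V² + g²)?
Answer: 3*√5905/20 ≈ 11.527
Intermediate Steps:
K = 4
((-83 + 74)/(-72 + 62))*b(K, 73/6) = ((-83 + 74)/(-72 + 62))*√(4² + (73/6)²) = (-9/(-10))*√(16 + (73*(⅙))²) = (-9*(-⅒))*√(16 + (73/6)²) = 9*√(16 + 5329/36)/10 = 9*√(5905/36)/10 = 9*(√5905/6)/10 = 3*√5905/20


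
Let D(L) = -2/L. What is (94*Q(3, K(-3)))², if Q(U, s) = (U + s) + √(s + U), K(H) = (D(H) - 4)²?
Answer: 152615392/81 + 2244344*√127/27 ≈ 2.8209e+6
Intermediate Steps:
K(H) = (-4 - 2/H)² (K(H) = (-2/H - 4)² = (-4 - 2/H)²)
Q(U, s) = U + s + √(U + s) (Q(U, s) = (U + s) + √(U + s) = U + s + √(U + s))
(94*Q(3, K(-3)))² = (94*(3 + (4 + 2/(-3))² + √(3 + (4 + 2/(-3))²)))² = (94*(3 + (4 + 2*(-⅓))² + √(3 + (4 + 2*(-⅓))²)))² = (94*(3 + (4 - ⅔)² + √(3 + (4 - ⅔)²)))² = (94*(3 + (10/3)² + √(3 + (10/3)²)))² = (94*(3 + 100/9 + √(3 + 100/9)))² = (94*(3 + 100/9 + √(127/9)))² = (94*(3 + 100/9 + √127/3))² = (94*(127/9 + √127/3))² = (11938/9 + 94*√127/3)²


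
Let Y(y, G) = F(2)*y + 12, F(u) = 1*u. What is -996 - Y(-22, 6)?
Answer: -964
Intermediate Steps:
F(u) = u
Y(y, G) = 12 + 2*y (Y(y, G) = 2*y + 12 = 12 + 2*y)
-996 - Y(-22, 6) = -996 - (12 + 2*(-22)) = -996 - (12 - 44) = -996 - 1*(-32) = -996 + 32 = -964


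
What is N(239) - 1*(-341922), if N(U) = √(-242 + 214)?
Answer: 341922 + 2*I*√7 ≈ 3.4192e+5 + 5.2915*I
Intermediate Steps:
N(U) = 2*I*√7 (N(U) = √(-28) = 2*I*√7)
N(239) - 1*(-341922) = 2*I*√7 - 1*(-341922) = 2*I*√7 + 341922 = 341922 + 2*I*√7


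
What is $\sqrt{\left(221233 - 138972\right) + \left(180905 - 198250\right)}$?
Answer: $2 \sqrt{16229} \approx 254.79$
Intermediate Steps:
$\sqrt{\left(221233 - 138972\right) + \left(180905 - 198250\right)} = \sqrt{82261 - 17345} = \sqrt{64916} = 2 \sqrt{16229}$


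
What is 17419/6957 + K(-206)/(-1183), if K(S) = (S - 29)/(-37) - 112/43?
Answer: 32743752430/13094138421 ≈ 2.5006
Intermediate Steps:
K(S) = -2897/1591 - S/37 (K(S) = (-29 + S)*(-1/37) - 112*1/43 = (29/37 - S/37) - 112/43 = -2897/1591 - S/37)
17419/6957 + K(-206)/(-1183) = 17419/6957 + (-2897/1591 - 1/37*(-206))/(-1183) = 17419*(1/6957) + (-2897/1591 + 206/37)*(-1/1183) = 17419/6957 + (5961/1591)*(-1/1183) = 17419/6957 - 5961/1882153 = 32743752430/13094138421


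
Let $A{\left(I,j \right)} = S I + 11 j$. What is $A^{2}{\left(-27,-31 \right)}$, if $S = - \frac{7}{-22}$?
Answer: $\frac{59151481}{484} \approx 1.2221 \cdot 10^{5}$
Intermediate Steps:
$S = \frac{7}{22}$ ($S = \left(-7\right) \left(- \frac{1}{22}\right) = \frac{7}{22} \approx 0.31818$)
$A{\left(I,j \right)} = 11 j + \frac{7 I}{22}$ ($A{\left(I,j \right)} = \frac{7 I}{22} + 11 j = 11 j + \frac{7 I}{22}$)
$A^{2}{\left(-27,-31 \right)} = \left(11 \left(-31\right) + \frac{7}{22} \left(-27\right)\right)^{2} = \left(-341 - \frac{189}{22}\right)^{2} = \left(- \frac{7691}{22}\right)^{2} = \frac{59151481}{484}$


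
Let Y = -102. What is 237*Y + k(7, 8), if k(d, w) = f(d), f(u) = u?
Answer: -24167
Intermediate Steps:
k(d, w) = d
237*Y + k(7, 8) = 237*(-102) + 7 = -24174 + 7 = -24167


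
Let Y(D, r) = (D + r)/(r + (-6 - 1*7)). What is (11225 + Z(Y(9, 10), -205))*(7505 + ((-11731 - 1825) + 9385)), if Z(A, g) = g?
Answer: 36740680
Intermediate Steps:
Y(D, r) = (D + r)/(-13 + r) (Y(D, r) = (D + r)/(r + (-6 - 7)) = (D + r)/(r - 13) = (D + r)/(-13 + r))
(11225 + Z(Y(9, 10), -205))*(7505 + ((-11731 - 1825) + 9385)) = (11225 - 205)*(7505 + ((-11731 - 1825) + 9385)) = 11020*(7505 + (-13556 + 9385)) = 11020*(7505 - 4171) = 11020*3334 = 36740680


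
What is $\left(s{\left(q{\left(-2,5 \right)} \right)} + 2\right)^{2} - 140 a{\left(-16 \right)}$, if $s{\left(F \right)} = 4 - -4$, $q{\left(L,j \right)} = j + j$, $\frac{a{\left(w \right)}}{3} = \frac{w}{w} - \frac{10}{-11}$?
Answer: $- \frac{7720}{11} \approx -701.82$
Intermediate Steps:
$a{\left(w \right)} = \frac{63}{11}$ ($a{\left(w \right)} = 3 \left(\frac{w}{w} - \frac{10}{-11}\right) = 3 \left(1 - - \frac{10}{11}\right) = 3 \left(1 + \frac{10}{11}\right) = 3 \cdot \frac{21}{11} = \frac{63}{11}$)
$q{\left(L,j \right)} = 2 j$
$s{\left(F \right)} = 8$ ($s{\left(F \right)} = 4 + 4 = 8$)
$\left(s{\left(q{\left(-2,5 \right)} \right)} + 2\right)^{2} - 140 a{\left(-16 \right)} = \left(8 + 2\right)^{2} - \frac{8820}{11} = 10^{2} - \frac{8820}{11} = 100 - \frac{8820}{11} = - \frac{7720}{11}$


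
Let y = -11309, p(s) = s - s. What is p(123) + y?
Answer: -11309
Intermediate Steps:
p(s) = 0
p(123) + y = 0 - 11309 = -11309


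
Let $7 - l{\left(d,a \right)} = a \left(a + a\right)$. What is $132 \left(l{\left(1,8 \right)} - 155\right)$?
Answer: $-36432$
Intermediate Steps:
$l{\left(d,a \right)} = 7 - 2 a^{2}$ ($l{\left(d,a \right)} = 7 - a \left(a + a\right) = 7 - a 2 a = 7 - 2 a^{2}$)
$132 \left(l{\left(1,8 \right)} - 155\right) = 132 \left(\left(7 - 2 \cdot 8^{2}\right) - 155\right) = 132 \left(\left(7 - 128\right) - 155\right) = 132 \left(-121 - 155\right) = 132 \left(-276\right) = -36432$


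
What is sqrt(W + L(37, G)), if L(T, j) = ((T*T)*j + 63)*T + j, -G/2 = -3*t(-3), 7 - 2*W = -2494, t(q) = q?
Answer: 7*I*sqrt(74138)/2 ≈ 952.99*I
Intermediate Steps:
W = 2501/2 (W = 7/2 - 1/2*(-2494) = 7/2 + 1247 = 2501/2 ≈ 1250.5)
G = -18 (G = -(-6)*(-3) = -2*9 = -18)
L(T, j) = j + T*(63 + j*T**2) (L(T, j) = (T**2*j + 63)*T + j = (j*T**2 + 63)*T + j = (63 + j*T**2)*T + j = T*(63 + j*T**2) + j = j + T*(63 + j*T**2))
sqrt(W + L(37, G)) = sqrt(2501/2 + (-18 + 63*37 - 18*37**3)) = sqrt(2501/2 + (-18 + 2331 - 18*50653)) = sqrt(2501/2 + (-18 + 2331 - 911754)) = sqrt(2501/2 - 909441) = sqrt(-1816381/2) = 7*I*sqrt(74138)/2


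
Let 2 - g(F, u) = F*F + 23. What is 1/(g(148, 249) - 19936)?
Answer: -1/41861 ≈ -2.3889e-5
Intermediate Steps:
g(F, u) = -21 - F**2 (g(F, u) = 2 - (F*F + 23) = 2 - (F**2 + 23) = 2 - (23 + F**2) = 2 + (-23 - F**2) = -21 - F**2)
1/(g(148, 249) - 19936) = 1/((-21 - 1*148**2) - 19936) = 1/((-21 - 1*21904) - 19936) = 1/((-21 - 21904) - 19936) = 1/(-21925 - 19936) = 1/(-41861) = -1/41861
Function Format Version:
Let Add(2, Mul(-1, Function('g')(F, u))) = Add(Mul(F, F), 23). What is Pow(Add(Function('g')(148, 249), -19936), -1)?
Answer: Rational(-1, 41861) ≈ -2.3889e-5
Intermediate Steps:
Function('g')(F, u) = Add(-21, Mul(-1, Pow(F, 2))) (Function('g')(F, u) = Add(2, Mul(-1, Add(Mul(F, F), 23))) = Add(2, Mul(-1, Add(Pow(F, 2), 23))) = Add(2, Mul(-1, Add(23, Pow(F, 2)))) = Add(2, Add(-23, Mul(-1, Pow(F, 2)))) = Add(-21, Mul(-1, Pow(F, 2))))
Pow(Add(Function('g')(148, 249), -19936), -1) = Pow(Add(Add(-21, Mul(-1, Pow(148, 2))), -19936), -1) = Pow(Add(Add(-21, Mul(-1, 21904)), -19936), -1) = Pow(Add(Add(-21, -21904), -19936), -1) = Pow(Add(-21925, -19936), -1) = Pow(-41861, -1) = Rational(-1, 41861)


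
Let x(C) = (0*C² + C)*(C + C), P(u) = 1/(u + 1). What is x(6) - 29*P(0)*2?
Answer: 14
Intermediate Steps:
P(u) = 1/(1 + u)
x(C) = 2*C² (x(C) = (0 + C)*(2*C) = C*(2*C) = 2*C²)
x(6) - 29*P(0)*2 = 2*6² - 29*2/(1 + 0) = 2*36 - 29*2/1 = 72 - 29*2 = 72 - 58 = 14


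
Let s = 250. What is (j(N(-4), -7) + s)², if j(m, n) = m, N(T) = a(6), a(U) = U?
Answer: 65536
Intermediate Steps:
N(T) = 6
(j(N(-4), -7) + s)² = (6 + 250)² = 256² = 65536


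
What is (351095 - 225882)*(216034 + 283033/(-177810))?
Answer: 4809772223268991/177810 ≈ 2.7050e+10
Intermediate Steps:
(351095 - 225882)*(216034 + 283033/(-177810)) = 125213*(216034 + 283033*(-1/177810)) = 125213*(216034 - 283033/177810) = 125213*(38412722507/177810) = 4809772223268991/177810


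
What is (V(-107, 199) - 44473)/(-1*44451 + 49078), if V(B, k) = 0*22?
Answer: -44473/4627 ≈ -9.6116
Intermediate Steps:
V(B, k) = 0
(V(-107, 199) - 44473)/(-1*44451 + 49078) = (0 - 44473)/(-1*44451 + 49078) = -44473/(-44451 + 49078) = -44473/4627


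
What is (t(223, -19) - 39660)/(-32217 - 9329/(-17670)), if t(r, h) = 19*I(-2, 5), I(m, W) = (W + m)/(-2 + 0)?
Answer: 36910305/29961319 ≈ 1.2319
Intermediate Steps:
I(m, W) = -W/2 - m/2 (I(m, W) = (W + m)/(-2) = (W + m)*(-1/2) = -W/2 - m/2)
t(r, h) = -57/2 (t(r, h) = 19*(-1/2*5 - 1/2*(-2)) = 19*(-5/2 + 1) = 19*(-3/2) = -57/2)
(t(223, -19) - 39660)/(-32217 - 9329/(-17670)) = (-57/2 - 39660)/(-32217 - 9329/(-17670)) = -79377/(2*(-32217 - 9329*(-1/17670))) = -79377/(2*(-32217 + 491/930)) = -79377/(2*(-29961319/930)) = -79377/2*(-930/29961319) = 36910305/29961319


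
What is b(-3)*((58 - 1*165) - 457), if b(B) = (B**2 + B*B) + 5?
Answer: -12972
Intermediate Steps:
b(B) = 5 + 2*B**2 (b(B) = (B**2 + B**2) + 5 = 2*B**2 + 5 = 5 + 2*B**2)
b(-3)*((58 - 1*165) - 457) = (5 + 2*(-3)**2)*((58 - 1*165) - 457) = (5 + 2*9)*((58 - 165) - 457) = (5 + 18)*(-107 - 457) = 23*(-564) = -12972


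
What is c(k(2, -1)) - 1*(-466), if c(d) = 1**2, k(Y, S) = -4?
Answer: 467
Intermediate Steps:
c(d) = 1
c(k(2, -1)) - 1*(-466) = 1 - 1*(-466) = 1 + 466 = 467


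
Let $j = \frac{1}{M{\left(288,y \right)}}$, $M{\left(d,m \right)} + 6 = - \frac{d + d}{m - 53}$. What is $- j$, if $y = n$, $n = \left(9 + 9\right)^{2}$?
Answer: $\frac{271}{2202} \approx 0.12307$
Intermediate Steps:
$n = 324$ ($n = 18^{2} = 324$)
$y = 324$
$M{\left(d,m \right)} = -6 - \frac{2 d}{-53 + m}$ ($M{\left(d,m \right)} = -6 - \frac{d + d}{m - 53} = -6 - \frac{2 d}{-53 + m}$)
$j = - \frac{271}{2202}$ ($j = \frac{1}{2 \frac{1}{-53 + 324} \left(159 - 288 - 972\right)} = \frac{1}{2 \cdot \frac{1}{271} \left(159 - 288 - 972\right)} = \frac{1}{2 \cdot \frac{1}{271} \left(-1101\right)} = \frac{1}{- \frac{2202}{271}} = - \frac{271}{2202} \approx -0.12307$)
$- j = \left(-1\right) \left(- \frac{271}{2202}\right) = \frac{271}{2202}$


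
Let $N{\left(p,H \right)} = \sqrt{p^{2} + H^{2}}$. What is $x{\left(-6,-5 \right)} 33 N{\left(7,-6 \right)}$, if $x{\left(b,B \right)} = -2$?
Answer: $- 66 \sqrt{85} \approx -608.49$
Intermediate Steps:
$N{\left(p,H \right)} = \sqrt{H^{2} + p^{2}}$
$x{\left(-6,-5 \right)} 33 N{\left(7,-6 \right)} = \left(-2\right) 33 \sqrt{\left(-6\right)^{2} + 7^{2}} = - 66 \sqrt{36 + 49} = - 66 \sqrt{85}$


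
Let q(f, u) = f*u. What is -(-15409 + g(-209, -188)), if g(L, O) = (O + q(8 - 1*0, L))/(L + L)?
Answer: 3219551/209 ≈ 15405.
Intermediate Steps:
g(L, O) = (O + 8*L)/(2*L) (g(L, O) = (O + (8 - 1*0)*L)/(L + L) = (O + (8 + 0)*L)/((2*L)) = (O + 8*L)*(1/(2*L)) = (O + 8*L)/(2*L))
-(-15409 + g(-209, -188)) = -(-15409 + (4 + (½)*(-188)/(-209))) = -(-15409 + (4 + (½)*(-188)*(-1/209))) = -(-15409 + (4 + 94/209)) = -(-15409 + 930/209) = -1*(-3219551/209) = 3219551/209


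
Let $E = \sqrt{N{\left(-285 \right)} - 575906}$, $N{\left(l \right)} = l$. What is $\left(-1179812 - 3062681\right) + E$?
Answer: $-4242493 + 7 i \sqrt{11759} \approx -4.2425 \cdot 10^{6} + 759.07 i$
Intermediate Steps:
$E = 7 i \sqrt{11759}$ ($E = \sqrt{-285 - 575906} = \sqrt{-576191} = 7 i \sqrt{11759} \approx 759.07 i$)
$\left(-1179812 - 3062681\right) + E = \left(-1179812 - 3062681\right) + 7 i \sqrt{11759} = -4242493 + 7 i \sqrt{11759}$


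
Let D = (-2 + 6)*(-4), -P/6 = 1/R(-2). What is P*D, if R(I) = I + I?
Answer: -24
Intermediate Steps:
R(I) = 2*I
P = 3/2 (P = -6/(2*(-2)) = -6/(-4) = -6*(-1/4) = 3/2 ≈ 1.5000)
D = -16 (D = 4*(-4) = -16)
P*D = (3/2)*(-16) = -24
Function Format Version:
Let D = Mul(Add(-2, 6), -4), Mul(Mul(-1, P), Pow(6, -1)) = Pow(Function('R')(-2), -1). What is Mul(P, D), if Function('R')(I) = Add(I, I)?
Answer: -24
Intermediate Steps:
Function('R')(I) = Mul(2, I)
P = Rational(3, 2) (P = Mul(-6, Pow(Mul(2, -2), -1)) = Mul(-6, Pow(-4, -1)) = Mul(-6, Rational(-1, 4)) = Rational(3, 2) ≈ 1.5000)
D = -16 (D = Mul(4, -4) = -16)
Mul(P, D) = Mul(Rational(3, 2), -16) = -24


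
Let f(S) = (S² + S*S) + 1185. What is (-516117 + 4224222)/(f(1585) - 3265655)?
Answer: 247207/117332 ≈ 2.1069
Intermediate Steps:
f(S) = 1185 + 2*S² (f(S) = (S² + S²) + 1185 = 2*S² + 1185 = 1185 + 2*S²)
(-516117 + 4224222)/(f(1585) - 3265655) = (-516117 + 4224222)/((1185 + 2*1585²) - 3265655) = 3708105/((1185 + 2*2512225) - 3265655) = 3708105/((1185 + 5024450) - 3265655) = 3708105/(5025635 - 3265655) = 3708105/1759980 = 3708105*(1/1759980) = 247207/117332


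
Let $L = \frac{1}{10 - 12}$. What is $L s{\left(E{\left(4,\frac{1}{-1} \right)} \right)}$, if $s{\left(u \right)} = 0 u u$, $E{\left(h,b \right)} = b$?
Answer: $0$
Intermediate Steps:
$s{\left(u \right)} = 0$ ($s{\left(u \right)} = 0 u^{2} = 0$)
$L = - \frac{1}{2}$ ($L = \frac{1}{-2} = - \frac{1}{2} \approx -0.5$)
$L s{\left(E{\left(4,\frac{1}{-1} \right)} \right)} = \left(- \frac{1}{2}\right) 0 = 0$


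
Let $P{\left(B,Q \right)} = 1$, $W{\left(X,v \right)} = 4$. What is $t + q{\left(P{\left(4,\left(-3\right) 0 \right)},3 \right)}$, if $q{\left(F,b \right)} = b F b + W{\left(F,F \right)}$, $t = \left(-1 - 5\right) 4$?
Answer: $-11$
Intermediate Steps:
$t = -24$ ($t = \left(-6\right) 4 = -24$)
$q{\left(F,b \right)} = 4 + F b^{2}$ ($q{\left(F,b \right)} = b F b + 4 = F b b + 4 = F b^{2} + 4 = 4 + F b^{2}$)
$t + q{\left(P{\left(4,\left(-3\right) 0 \right)},3 \right)} = -24 + \left(4 + 1 \cdot 3^{2}\right) = -24 + \left(4 + 1 \cdot 9\right) = -24 + \left(4 + 9\right) = -24 + 13 = -11$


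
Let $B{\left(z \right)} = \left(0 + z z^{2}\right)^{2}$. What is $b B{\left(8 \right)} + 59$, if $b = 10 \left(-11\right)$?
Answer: $-28835781$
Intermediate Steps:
$B{\left(z \right)} = z^{6}$ ($B{\left(z \right)} = \left(0 + z^{3}\right)^{2} = \left(z^{3}\right)^{2} = z^{6}$)
$b = -110$
$b B{\left(8 \right)} + 59 = - 110 \cdot 8^{6} + 59 = \left(-110\right) 262144 + 59 = -28835840 + 59 = -28835781$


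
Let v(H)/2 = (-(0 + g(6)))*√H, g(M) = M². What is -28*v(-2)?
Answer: 2016*I*√2 ≈ 2851.1*I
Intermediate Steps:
v(H) = -72*√H (v(H) = 2*((-(0 + 6²))*√H) = 2*((-(0 + 36))*√H) = 2*((-1*36)*√H) = 2*(-36*√H) = -72*√H)
-28*v(-2) = -(-2016)*√(-2) = -(-2016)*I*√2 = 2016*I*√2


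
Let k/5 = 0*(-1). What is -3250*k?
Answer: 0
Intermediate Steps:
k = 0 (k = 5*(0*(-1)) = 5*0 = 0)
-3250*k = -3250*0 = 0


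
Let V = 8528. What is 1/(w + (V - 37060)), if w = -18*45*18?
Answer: -1/43112 ≈ -2.3195e-5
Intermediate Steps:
w = -14580 (w = -810*18 = -14580)
1/(w + (V - 37060)) = 1/(-14580 + (8528 - 37060)) = 1/(-14580 - 28532) = 1/(-43112) = -1/43112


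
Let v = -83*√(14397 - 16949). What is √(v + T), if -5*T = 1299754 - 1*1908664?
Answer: √(121782 - 166*I*√638) ≈ 349.02 - 6.007*I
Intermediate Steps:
T = 121782 (T = -(1299754 - 1*1908664)/5 = -(1299754 - 1908664)/5 = -⅕*(-608910) = 121782)
v = -166*I*√638 ≈ -4192.9*I
√(v + T) = √(-166*I*√638 + 121782) = √(121782 - 166*I*√638)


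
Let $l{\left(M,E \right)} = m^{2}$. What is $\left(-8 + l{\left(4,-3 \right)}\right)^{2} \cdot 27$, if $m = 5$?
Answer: $7803$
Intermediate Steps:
$l{\left(M,E \right)} = 25$ ($l{\left(M,E \right)} = 5^{2} = 25$)
$\left(-8 + l{\left(4,-3 \right)}\right)^{2} \cdot 27 = \left(-8 + 25\right)^{2} \cdot 27 = 17^{2} \cdot 27 = 289 \cdot 27 = 7803$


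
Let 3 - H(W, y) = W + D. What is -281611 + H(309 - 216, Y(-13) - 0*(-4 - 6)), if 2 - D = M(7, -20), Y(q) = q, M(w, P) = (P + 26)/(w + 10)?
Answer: -4788945/17 ≈ -2.8170e+5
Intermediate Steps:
M(w, P) = (26 + P)/(10 + w)
D = 28/17 (D = 2 - (26 - 20)/(10 + 7) = 2 - 6/17 = 28/17 ≈ 1.6471)
H(W, y) = 23/17 - W (H(W, y) = 3 - (W + 28/17) = 3 - (28/17 + W) = 3 + (-28/17 - W) = 23/17 - W)
-281611 + H(309 - 216, Y(-13) - 0*(-4 - 6)) = -281611 + (23/17 - (309 - 216)) = -281611 + (23/17 - 1*93) = -281611 + (23/17 - 93) = -281611 - 1558/17 = -4788945/17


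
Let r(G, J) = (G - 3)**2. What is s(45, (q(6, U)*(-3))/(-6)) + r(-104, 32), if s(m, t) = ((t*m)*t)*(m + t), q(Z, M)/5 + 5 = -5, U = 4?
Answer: 573949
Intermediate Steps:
q(Z, M) = -50 (q(Z, M) = -25 + 5*(-5) = -25 - 25 = -50)
r(G, J) = (-3 + G)**2
s(m, t) = m*t**2*(m + t) (s(m, t) = ((m*t)*t)*(m + t) = (m*t**2)*(m + t) = m*t**2*(m + t))
s(45, (q(6, U)*(-3))/(-6)) + r(-104, 32) = 45*(-50*(-3)/(-6))**2*(45 - 50*(-3)/(-6)) + (-3 - 104)**2 = 45*(150*(-1/6))**2*(45 + 150*(-1/6)) + (-107)**2 = 45*(-25)**2*(45 - 25) + 11449 = 45*625*20 + 11449 = 562500 + 11449 = 573949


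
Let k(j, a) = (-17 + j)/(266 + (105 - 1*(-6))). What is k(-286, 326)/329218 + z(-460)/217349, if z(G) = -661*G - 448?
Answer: 37682793995085/26976311561914 ≈ 1.3969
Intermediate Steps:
z(G) = -448 - 661*G
k(j, a) = -17/377 + j/377 (k(j, a) = (-17 + j)/(266 + (105 + 6)) = (-17 + j)/(266 + 111) = (-17 + j)/377 = (-17 + j)*(1/377) = -17/377 + j/377)
k(-286, 326)/329218 + z(-460)/217349 = (-17/377 + (1/377)*(-286))/329218 + (-448 - 661*(-460))/217349 = (-17/377 - 22/29)*(1/329218) + (-448 + 304060)*(1/217349) = -303/377*1/329218 + 303612*(1/217349) = -303/124115186 + 303612/217349 = 37682793995085/26976311561914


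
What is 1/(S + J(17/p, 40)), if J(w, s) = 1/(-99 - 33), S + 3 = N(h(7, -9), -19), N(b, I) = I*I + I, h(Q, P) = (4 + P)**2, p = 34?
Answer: 132/44747 ≈ 0.0029499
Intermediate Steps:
N(b, I) = I + I**2 (N(b, I) = I**2 + I = I + I**2)
S = 339 (S = -3 - 19*(1 - 19) = -3 - 19*(-18) = -3 + 342 = 339)
J(w, s) = -1/132 (J(w, s) = 1/(-132) = -1/132)
1/(S + J(17/p, 40)) = 1/(339 - 1/132) = 1/(44747/132) = 132/44747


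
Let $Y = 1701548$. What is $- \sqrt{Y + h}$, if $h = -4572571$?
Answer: $- i \sqrt{2871023} \approx - 1694.4 i$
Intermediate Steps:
$- \sqrt{Y + h} = - \sqrt{1701548 - 4572571} = - \sqrt{-2871023} = - i \sqrt{2871023}$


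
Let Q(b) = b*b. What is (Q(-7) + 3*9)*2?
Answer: 152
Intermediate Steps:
Q(b) = b²
(Q(-7) + 3*9)*2 = ((-7)² + 3*9)*2 = (49 + 27)*2 = 76*2 = 152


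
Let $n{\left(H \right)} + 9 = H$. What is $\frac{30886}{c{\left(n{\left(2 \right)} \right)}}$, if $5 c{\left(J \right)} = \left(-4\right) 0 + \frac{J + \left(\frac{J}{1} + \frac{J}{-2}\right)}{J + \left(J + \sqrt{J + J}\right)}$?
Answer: $\frac{617720}{3} - \frac{308860 i \sqrt{14}}{21} \approx 2.0591 \cdot 10^{5} - 55031.0 i$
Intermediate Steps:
$n{\left(H \right)} = -9 + H$
$c{\left(J \right)} = \frac{3 J}{10 \left(2 J + \sqrt{2} \sqrt{J}\right)}$ ($c{\left(J \right)} = \frac{\left(-4\right) 0 + \frac{J + \left(\frac{J}{1} + \frac{J}{-2}\right)}{J + \left(J + \sqrt{J + J}\right)}}{5} = \frac{0 + \frac{J + \left(J 1 + J \left(- \frac{1}{2}\right)\right)}{J + \left(J + \sqrt{2 J}\right)}}{5} = \frac{0 + \frac{J + \left(J - \frac{J}{2}\right)}{J + \left(J + \sqrt{2} \sqrt{J}\right)}}{5} = \frac{0 + \frac{J + \frac{J}{2}}{2 J + \sqrt{2} \sqrt{J}}}{5} = \frac{0 + \frac{\frac{3}{2} J}{2 J + \sqrt{2} \sqrt{J}}}{5} = \frac{0 + \frac{3 J}{2 \left(2 J + \sqrt{2} \sqrt{J}\right)}}{5} = \frac{\frac{3}{2} J \frac{1}{2 J + \sqrt{2} \sqrt{J}}}{5} = \frac{3 J}{10 \left(2 J + \sqrt{2} \sqrt{J}\right)}$)
$\frac{30886}{c{\left(n{\left(2 \right)} \right)}} = \frac{30886}{\frac{3}{10} \left(-9 + 2\right) \frac{1}{2 \left(-9 + 2\right) + \sqrt{2} \sqrt{-9 + 2}}} = \frac{30886}{\frac{3}{10} \left(-7\right) \frac{1}{2 \left(-7\right) + \sqrt{2} \sqrt{-7}}} = \frac{30886}{\frac{3}{10} \left(-7\right) \frac{1}{-14 + \sqrt{2} i \sqrt{7}}} = \frac{30886}{\frac{3}{10} \left(-7\right) \frac{1}{-14 + i \sqrt{14}}} = \frac{30886}{\left(- \frac{21}{10}\right) \frac{1}{-14 + i \sqrt{14}}} = 30886 \left(\frac{20}{3} - \frac{10 i \sqrt{14}}{21}\right) = \frac{617720}{3} - \frac{308860 i \sqrt{14}}{21}$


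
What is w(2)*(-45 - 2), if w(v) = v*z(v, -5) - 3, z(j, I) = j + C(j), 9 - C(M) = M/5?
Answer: -4277/5 ≈ -855.40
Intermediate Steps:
C(M) = 9 - M/5
z(j, I) = 9 + 4*j/5 (z(j, I) = j + (9 - j/5) = 9 + 4*j/5)
w(v) = -3 + v*(9 + 4*v/5) (w(v) = v*(9 + 4*v/5) - 3 = -3 + v*(9 + 4*v/5))
w(2)*(-45 - 2) = (-3 + (⅕)*2*(45 + 4*2))*(-45 - 2) = (-3 + (⅕)*2*(45 + 8))*(-47) = (-3 + (⅕)*2*53)*(-47) = (-3 + 106/5)*(-47) = (91/5)*(-47) = -4277/5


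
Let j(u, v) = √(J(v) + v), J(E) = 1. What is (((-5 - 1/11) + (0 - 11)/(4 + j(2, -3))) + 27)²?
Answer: (-594487*I + 406326*√2)/(242*(-7*I + 4*√2)) ≈ 378.13 + 33.644*I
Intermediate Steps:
j(u, v) = √(1 + v)
(((-5 - 1/11) + (0 - 11)/(4 + j(2, -3))) + 27)² = (((-5 - 1/11) + (0 - 11)/(4 + √(1 - 3))) + 27)² = (((-5 - 1*1/11) - 11/(4 + √(-2))) + 27)² = (((-5 - 1/11) - 11/(4 + I*√2)) + 27)² = ((-56/11 - 11/(4 + I*√2)) + 27)² = (241/11 - 11/(4 + I*√2))²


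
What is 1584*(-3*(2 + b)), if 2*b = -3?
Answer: -2376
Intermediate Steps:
b = -3/2 (b = (½)*(-3) = -3/2 ≈ -1.5000)
1584*(-3*(2 + b)) = 1584*(-3*(2 - 3/2)) = 1584*(-3*½) = 1584*(-3/2) = -2376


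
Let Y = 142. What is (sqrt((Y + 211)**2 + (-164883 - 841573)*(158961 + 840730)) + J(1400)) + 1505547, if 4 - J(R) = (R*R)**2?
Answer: -3841598494449 + I*sqrt(1006144880487) ≈ -3.8416e+12 + 1.0031e+6*I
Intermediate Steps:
J(R) = 4 - R**4 (J(R) = 4 - (R*R)**2 = 4 - (R**2)**2 = 4 - R**4)
(sqrt((Y + 211)**2 + (-164883 - 841573)*(158961 + 840730)) + J(1400)) + 1505547 = (sqrt((142 + 211)**2 + (-164883 - 841573)*(158961 + 840730)) + (4 - 1*1400**4)) + 1505547 = (sqrt(353**2 - 1006456*999691) + (4 - 1*3841600000000)) + 1505547 = (sqrt(124609 - 1006145005096) + (4 - 3841600000000)) + 1505547 = (sqrt(-1006144880487) - 3841599999996) + 1505547 = (I*sqrt(1006144880487) - 3841599999996) + 1505547 = (-3841599999996 + I*sqrt(1006144880487)) + 1505547 = -3841598494449 + I*sqrt(1006144880487)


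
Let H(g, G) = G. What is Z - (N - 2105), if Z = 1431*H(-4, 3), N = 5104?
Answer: 1294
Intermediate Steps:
Z = 4293 (Z = 1431*3 = 4293)
Z - (N - 2105) = 4293 - (5104 - 2105) = 4293 - 1*2999 = 4293 - 2999 = 1294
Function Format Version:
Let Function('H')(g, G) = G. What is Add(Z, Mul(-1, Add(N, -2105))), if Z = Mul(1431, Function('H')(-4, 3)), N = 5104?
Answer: 1294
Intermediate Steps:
Z = 4293 (Z = Mul(1431, 3) = 4293)
Add(Z, Mul(-1, Add(N, -2105))) = Add(4293, Mul(-1, Add(5104, -2105))) = Add(4293, Mul(-1, 2999)) = Add(4293, -2999) = 1294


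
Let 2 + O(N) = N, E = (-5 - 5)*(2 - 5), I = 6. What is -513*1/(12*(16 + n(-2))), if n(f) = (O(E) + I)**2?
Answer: -171/4688 ≈ -0.036476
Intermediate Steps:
E = 30 (E = -10*(-3) = 30)
O(N) = -2 + N
n(f) = 1156 (n(f) = ((-2 + 30) + 6)**2 = (28 + 6)**2 = 34**2 = 1156)
-513*1/(12*(16 + n(-2))) = -513*1/(12*(16 + 1156)) = -513/(12*1172) = -513/14064 = -513*1/14064 = -171/4688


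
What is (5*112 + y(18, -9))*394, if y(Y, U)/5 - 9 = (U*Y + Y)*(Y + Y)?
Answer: -9974110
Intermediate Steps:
y(Y, U) = 45 + 10*Y*(Y + U*Y) (y(Y, U) = 45 + 5*((U*Y + Y)*(Y + Y)) = 45 + 5*((Y + U*Y)*(2*Y)) = 45 + 5*(2*Y*(Y + U*Y)) = 45 + 10*Y*(Y + U*Y))
(5*112 + y(18, -9))*394 = (5*112 + (45 + 10*18**2 + 10*(-9)*18**2))*394 = (560 + (45 + 10*324 + 10*(-9)*324))*394 = (560 + (45 + 3240 - 29160))*394 = (560 - 25875)*394 = -25315*394 = -9974110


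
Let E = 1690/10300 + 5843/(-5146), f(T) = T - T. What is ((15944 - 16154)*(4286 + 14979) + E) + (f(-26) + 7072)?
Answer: -5351500802064/1325095 ≈ -4.0386e+6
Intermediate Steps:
f(T) = 0
E = -1287154/1325095 (E = 1690*(1/10300) + 5843*(-1/5146) = 169/1030 - 5843/5146 = -1287154/1325095 ≈ -0.97137)
((15944 - 16154)*(4286 + 14979) + E) + (f(-26) + 7072) = ((15944 - 16154)*(4286 + 14979) - 1287154/1325095) + (0 + 7072) = (-210*19265 - 1287154/1325095) + 7072 = (-4045650 - 1287154/1325095) + 7072 = -5360871873904/1325095 + 7072 = -5351500802064/1325095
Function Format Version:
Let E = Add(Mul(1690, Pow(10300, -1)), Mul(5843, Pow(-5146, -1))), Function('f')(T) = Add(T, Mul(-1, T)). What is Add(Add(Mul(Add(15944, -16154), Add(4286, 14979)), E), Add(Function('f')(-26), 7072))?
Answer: Rational(-5351500802064, 1325095) ≈ -4.0386e+6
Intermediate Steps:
Function('f')(T) = 0
E = Rational(-1287154, 1325095) (E = Add(Mul(1690, Rational(1, 10300)), Mul(5843, Rational(-1, 5146))) = Add(Rational(169, 1030), Rational(-5843, 5146)) = Rational(-1287154, 1325095) ≈ -0.97137)
Add(Add(Mul(Add(15944, -16154), Add(4286, 14979)), E), Add(Function('f')(-26), 7072)) = Add(Add(Mul(Add(15944, -16154), Add(4286, 14979)), Rational(-1287154, 1325095)), Add(0, 7072)) = Add(Add(Mul(-210, 19265), Rational(-1287154, 1325095)), 7072) = Add(Add(-4045650, Rational(-1287154, 1325095)), 7072) = Add(Rational(-5360871873904, 1325095), 7072) = Rational(-5351500802064, 1325095)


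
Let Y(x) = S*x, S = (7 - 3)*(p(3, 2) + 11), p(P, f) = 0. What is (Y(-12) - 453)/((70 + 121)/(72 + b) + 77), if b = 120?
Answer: -188352/14975 ≈ -12.578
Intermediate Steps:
S = 44 (S = (7 - 3)*(0 + 11) = 4*11 = 44)
Y(x) = 44*x
(Y(-12) - 453)/((70 + 121)/(72 + b) + 77) = (44*(-12) - 453)/((70 + 121)/(72 + 120) + 77) = (-528 - 453)/(191/192 + 77) = -981/(191*(1/192) + 77) = -981/(191/192 + 77) = -981/14975/192 = -981*192/14975 = -188352/14975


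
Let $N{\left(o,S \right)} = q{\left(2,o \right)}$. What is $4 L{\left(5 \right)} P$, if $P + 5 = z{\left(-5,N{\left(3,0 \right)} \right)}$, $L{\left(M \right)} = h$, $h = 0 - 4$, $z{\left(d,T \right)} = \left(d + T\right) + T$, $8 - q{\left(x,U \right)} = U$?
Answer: $0$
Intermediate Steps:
$q{\left(x,U \right)} = 8 - U$
$N{\left(o,S \right)} = 8 - o$
$z{\left(d,T \right)} = d + 2 T$ ($z{\left(d,T \right)} = \left(T + d\right) + T = d + 2 T$)
$h = -4$ ($h = 0 - 4 = -4$)
$L{\left(M \right)} = -4$
$P = 0$ ($P = -5 - \left(5 - 2 \left(8 - 3\right)\right) = -5 + \left(-5 + 2 \cdot 5\right) = -5 + \left(-5 + 10\right) = -5 + 5 = 0$)
$4 L{\left(5 \right)} P = 4 \left(-4\right) 0 = \left(-16\right) 0 = 0$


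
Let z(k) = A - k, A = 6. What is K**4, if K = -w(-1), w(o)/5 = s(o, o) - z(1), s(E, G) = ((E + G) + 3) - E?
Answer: 50625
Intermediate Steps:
s(E, G) = 3 + G (s(E, G) = (3 + E + G) - E = 3 + G)
z(k) = 6 - k
w(o) = -10 + 5*o (w(o) = 5*((3 + o) - (6 - 1*1)) = 5*((3 + o) - (6 - 1)) = 5*((3 + o) - 1*5) = 5*((3 + o) - 5) = 5*(-2 + o) = -10 + 5*o)
K = 15 (K = -(-10 + 5*(-1)) = -(-10 - 5) = -1*(-15) = 15)
K**4 = 15**4 = 50625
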